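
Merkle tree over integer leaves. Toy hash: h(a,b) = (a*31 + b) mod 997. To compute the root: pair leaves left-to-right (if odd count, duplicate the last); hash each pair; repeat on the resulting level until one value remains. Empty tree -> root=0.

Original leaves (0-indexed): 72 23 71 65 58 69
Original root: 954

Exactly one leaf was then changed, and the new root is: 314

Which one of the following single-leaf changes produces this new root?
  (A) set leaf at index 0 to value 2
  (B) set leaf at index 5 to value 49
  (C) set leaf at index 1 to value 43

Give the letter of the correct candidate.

Original leaves: [72, 23, 71, 65, 58, 69]
Target new root: 314
Try each candidate change and compute the resulting root:
Candidate A: set leaf[0] = 2 -> leaves = [2, 23, 71, 65, 58, 69]
  L0: [2, 23, 71, 65, 58, 69]
  L1: h(2,23)=(2*31+23)%997=85 h(71,65)=(71*31+65)%997=272 h(58,69)=(58*31+69)%997=870 -> [85, 272, 870]
  L2: h(85,272)=(85*31+272)%997=913 h(870,870)=(870*31+870)%997=921 -> [913, 921]
  L3: h(913,921)=(913*31+921)%997=311 -> [311]
  root = 311 != target 314
Candidate B: set leaf[5] = 49 -> leaves = [72, 23, 71, 65, 58, 49]
  L0: [72, 23, 71, 65, 58, 49]
  L1: h(72,23)=(72*31+23)%997=261 h(71,65)=(71*31+65)%997=272 h(58,49)=(58*31+49)%997=850 -> [261, 272, 850]
  L2: h(261,272)=(261*31+272)%997=387 h(850,850)=(850*31+850)%997=281 -> [387, 281]
  L3: h(387,281)=(387*31+281)%997=314 -> [314]
  root = 314 == target 314  ** MATCH **
Candidate C: set leaf[1] = 43 -> leaves = [72, 43, 71, 65, 58, 69]
  L0: [72, 43, 71, 65, 58, 69]
  L1: h(72,43)=(72*31+43)%997=281 h(71,65)=(71*31+65)%997=272 h(58,69)=(58*31+69)%997=870 -> [281, 272, 870]
  L2: h(281,272)=(281*31+272)%997=10 h(870,870)=(870*31+870)%997=921 -> [10, 921]
  L3: h(10,921)=(10*31+921)%997=234 -> [234]
  root = 234 != target 314
Candidate B produces the target root.

Answer: B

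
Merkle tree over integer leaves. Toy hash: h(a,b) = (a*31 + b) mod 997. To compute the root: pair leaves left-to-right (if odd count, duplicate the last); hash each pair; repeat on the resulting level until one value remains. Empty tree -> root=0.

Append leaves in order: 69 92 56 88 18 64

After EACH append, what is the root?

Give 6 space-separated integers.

After append 69 (leaves=[69]):
  L0: [69]
  root=69
After append 92 (leaves=[69, 92]):
  L0: [69, 92]
  L1: h(69,92)=(69*31+92)%997=237 -> [237]
  root=237
After append 56 (leaves=[69, 92, 56]):
  L0: [69, 92, 56]
  L1: h(69,92)=(69*31+92)%997=237 h(56,56)=(56*31+56)%997=795 -> [237, 795]
  L2: h(237,795)=(237*31+795)%997=166 -> [166]
  root=166
After append 88 (leaves=[69, 92, 56, 88]):
  L0: [69, 92, 56, 88]
  L1: h(69,92)=(69*31+92)%997=237 h(56,88)=(56*31+88)%997=827 -> [237, 827]
  L2: h(237,827)=(237*31+827)%997=198 -> [198]
  root=198
After append 18 (leaves=[69, 92, 56, 88, 18]):
  L0: [69, 92, 56, 88, 18]
  L1: h(69,92)=(69*31+92)%997=237 h(56,88)=(56*31+88)%997=827 h(18,18)=(18*31+18)%997=576 -> [237, 827, 576]
  L2: h(237,827)=(237*31+827)%997=198 h(576,576)=(576*31+576)%997=486 -> [198, 486]
  L3: h(198,486)=(198*31+486)%997=642 -> [642]
  root=642
After append 64 (leaves=[69, 92, 56, 88, 18, 64]):
  L0: [69, 92, 56, 88, 18, 64]
  L1: h(69,92)=(69*31+92)%997=237 h(56,88)=(56*31+88)%997=827 h(18,64)=(18*31+64)%997=622 -> [237, 827, 622]
  L2: h(237,827)=(237*31+827)%997=198 h(622,622)=(622*31+622)%997=961 -> [198, 961]
  L3: h(198,961)=(198*31+961)%997=120 -> [120]
  root=120

Answer: 69 237 166 198 642 120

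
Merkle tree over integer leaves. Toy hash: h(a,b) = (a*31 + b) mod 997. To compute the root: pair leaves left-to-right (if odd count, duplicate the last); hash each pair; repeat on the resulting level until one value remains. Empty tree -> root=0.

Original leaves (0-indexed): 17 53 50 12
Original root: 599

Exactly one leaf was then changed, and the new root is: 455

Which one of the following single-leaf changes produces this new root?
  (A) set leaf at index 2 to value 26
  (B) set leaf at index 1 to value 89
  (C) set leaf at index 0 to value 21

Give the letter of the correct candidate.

Original leaves: [17, 53, 50, 12]
Target new root: 455
Try each candidate change and compute the resulting root:
Candidate A: set leaf[2] = 26 -> leaves = [17, 53, 26, 12]
  L0: [17, 53, 26, 12]
  L1: h(17,53)=(17*31+53)%997=580 h(26,12)=(26*31+12)%997=818 -> [580, 818]
  L2: h(580,818)=(580*31+818)%997=852 -> [852]
  root = 852 != target 455
Candidate B: set leaf[1] = 89 -> leaves = [17, 89, 50, 12]
  L0: [17, 89, 50, 12]
  L1: h(17,89)=(17*31+89)%997=616 h(50,12)=(50*31+12)%997=565 -> [616, 565]
  L2: h(616,565)=(616*31+565)%997=718 -> [718]
  root = 718 != target 455
Candidate C: set leaf[0] = 21 -> leaves = [21, 53, 50, 12]
  L0: [21, 53, 50, 12]
  L1: h(21,53)=(21*31+53)%997=704 h(50,12)=(50*31+12)%997=565 -> [704, 565]
  L2: h(704,565)=(704*31+565)%997=455 -> [455]
  root = 455 == target 455  ** MATCH **
Candidate C produces the target root.

Answer: C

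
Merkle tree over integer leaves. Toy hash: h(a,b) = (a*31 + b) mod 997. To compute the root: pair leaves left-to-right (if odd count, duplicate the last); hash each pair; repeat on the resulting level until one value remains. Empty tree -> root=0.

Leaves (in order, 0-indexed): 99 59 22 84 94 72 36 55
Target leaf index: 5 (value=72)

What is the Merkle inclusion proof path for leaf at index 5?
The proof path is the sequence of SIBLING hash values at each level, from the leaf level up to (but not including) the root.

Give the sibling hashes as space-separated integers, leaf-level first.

L0 (leaves): [99, 59, 22, 84, 94, 72, 36, 55], target index=5
L1: h(99,59)=(99*31+59)%997=137 [pair 0] h(22,84)=(22*31+84)%997=766 [pair 1] h(94,72)=(94*31+72)%997=992 [pair 2] h(36,55)=(36*31+55)%997=174 [pair 3] -> [137, 766, 992, 174]
  Sibling for proof at L0: 94
L2: h(137,766)=(137*31+766)%997=28 [pair 0] h(992,174)=(992*31+174)%997=19 [pair 1] -> [28, 19]
  Sibling for proof at L1: 174
L3: h(28,19)=(28*31+19)%997=887 [pair 0] -> [887]
  Sibling for proof at L2: 28
Root: 887
Proof path (sibling hashes from leaf to root): [94, 174, 28]

Answer: 94 174 28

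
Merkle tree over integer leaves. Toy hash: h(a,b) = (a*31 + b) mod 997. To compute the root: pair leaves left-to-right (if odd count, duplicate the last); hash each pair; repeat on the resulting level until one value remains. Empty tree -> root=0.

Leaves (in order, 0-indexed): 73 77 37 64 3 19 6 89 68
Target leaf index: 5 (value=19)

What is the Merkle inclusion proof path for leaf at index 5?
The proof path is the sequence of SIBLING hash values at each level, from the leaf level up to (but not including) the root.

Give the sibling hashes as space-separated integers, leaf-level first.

L0 (leaves): [73, 77, 37, 64, 3, 19, 6, 89, 68], target index=5
L1: h(73,77)=(73*31+77)%997=346 [pair 0] h(37,64)=(37*31+64)%997=214 [pair 1] h(3,19)=(3*31+19)%997=112 [pair 2] h(6,89)=(6*31+89)%997=275 [pair 3] h(68,68)=(68*31+68)%997=182 [pair 4] -> [346, 214, 112, 275, 182]
  Sibling for proof at L0: 3
L2: h(346,214)=(346*31+214)%997=970 [pair 0] h(112,275)=(112*31+275)%997=756 [pair 1] h(182,182)=(182*31+182)%997=839 [pair 2] -> [970, 756, 839]
  Sibling for proof at L1: 275
L3: h(970,756)=(970*31+756)%997=916 [pair 0] h(839,839)=(839*31+839)%997=926 [pair 1] -> [916, 926]
  Sibling for proof at L2: 970
L4: h(916,926)=(916*31+926)%997=409 [pair 0] -> [409]
  Sibling for proof at L3: 926
Root: 409
Proof path (sibling hashes from leaf to root): [3, 275, 970, 926]

Answer: 3 275 970 926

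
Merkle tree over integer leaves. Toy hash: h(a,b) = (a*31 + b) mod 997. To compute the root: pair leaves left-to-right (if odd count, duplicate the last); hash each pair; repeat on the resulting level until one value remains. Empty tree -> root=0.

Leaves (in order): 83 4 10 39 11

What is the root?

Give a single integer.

L0: [83, 4, 10, 39, 11]
L1: h(83,4)=(83*31+4)%997=583 h(10,39)=(10*31+39)%997=349 h(11,11)=(11*31+11)%997=352 -> [583, 349, 352]
L2: h(583,349)=(583*31+349)%997=476 h(352,352)=(352*31+352)%997=297 -> [476, 297]
L3: h(476,297)=(476*31+297)%997=98 -> [98]

Answer: 98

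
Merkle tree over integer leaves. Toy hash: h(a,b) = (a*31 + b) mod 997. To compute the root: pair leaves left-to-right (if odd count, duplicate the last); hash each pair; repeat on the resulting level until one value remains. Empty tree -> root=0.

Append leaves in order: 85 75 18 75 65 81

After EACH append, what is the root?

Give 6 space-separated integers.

After append 85 (leaves=[85]):
  L0: [85]
  root=85
After append 75 (leaves=[85, 75]):
  L0: [85, 75]
  L1: h(85,75)=(85*31+75)%997=716 -> [716]
  root=716
After append 18 (leaves=[85, 75, 18]):
  L0: [85, 75, 18]
  L1: h(85,75)=(85*31+75)%997=716 h(18,18)=(18*31+18)%997=576 -> [716, 576]
  L2: h(716,576)=(716*31+576)%997=838 -> [838]
  root=838
After append 75 (leaves=[85, 75, 18, 75]):
  L0: [85, 75, 18, 75]
  L1: h(85,75)=(85*31+75)%997=716 h(18,75)=(18*31+75)%997=633 -> [716, 633]
  L2: h(716,633)=(716*31+633)%997=895 -> [895]
  root=895
After append 65 (leaves=[85, 75, 18, 75, 65]):
  L0: [85, 75, 18, 75, 65]
  L1: h(85,75)=(85*31+75)%997=716 h(18,75)=(18*31+75)%997=633 h(65,65)=(65*31+65)%997=86 -> [716, 633, 86]
  L2: h(716,633)=(716*31+633)%997=895 h(86,86)=(86*31+86)%997=758 -> [895, 758]
  L3: h(895,758)=(895*31+758)%997=587 -> [587]
  root=587
After append 81 (leaves=[85, 75, 18, 75, 65, 81]):
  L0: [85, 75, 18, 75, 65, 81]
  L1: h(85,75)=(85*31+75)%997=716 h(18,75)=(18*31+75)%997=633 h(65,81)=(65*31+81)%997=102 -> [716, 633, 102]
  L2: h(716,633)=(716*31+633)%997=895 h(102,102)=(102*31+102)%997=273 -> [895, 273]
  L3: h(895,273)=(895*31+273)%997=102 -> [102]
  root=102

Answer: 85 716 838 895 587 102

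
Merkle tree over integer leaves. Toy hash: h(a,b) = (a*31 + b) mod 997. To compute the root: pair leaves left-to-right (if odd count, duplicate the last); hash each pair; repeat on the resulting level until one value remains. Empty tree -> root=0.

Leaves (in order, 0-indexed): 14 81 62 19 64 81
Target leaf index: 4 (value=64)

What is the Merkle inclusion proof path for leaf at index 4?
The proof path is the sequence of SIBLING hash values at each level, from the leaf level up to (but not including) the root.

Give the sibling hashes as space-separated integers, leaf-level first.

L0 (leaves): [14, 81, 62, 19, 64, 81], target index=4
L1: h(14,81)=(14*31+81)%997=515 [pair 0] h(62,19)=(62*31+19)%997=944 [pair 1] h(64,81)=(64*31+81)%997=71 [pair 2] -> [515, 944, 71]
  Sibling for proof at L0: 81
L2: h(515,944)=(515*31+944)%997=957 [pair 0] h(71,71)=(71*31+71)%997=278 [pair 1] -> [957, 278]
  Sibling for proof at L1: 71
L3: h(957,278)=(957*31+278)%997=35 [pair 0] -> [35]
  Sibling for proof at L2: 957
Root: 35
Proof path (sibling hashes from leaf to root): [81, 71, 957]

Answer: 81 71 957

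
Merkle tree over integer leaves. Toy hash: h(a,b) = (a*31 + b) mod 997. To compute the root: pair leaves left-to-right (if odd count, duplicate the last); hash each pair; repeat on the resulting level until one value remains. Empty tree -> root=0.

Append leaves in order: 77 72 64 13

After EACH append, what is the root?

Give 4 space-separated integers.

Answer: 77 465 511 460

Derivation:
After append 77 (leaves=[77]):
  L0: [77]
  root=77
After append 72 (leaves=[77, 72]):
  L0: [77, 72]
  L1: h(77,72)=(77*31+72)%997=465 -> [465]
  root=465
After append 64 (leaves=[77, 72, 64]):
  L0: [77, 72, 64]
  L1: h(77,72)=(77*31+72)%997=465 h(64,64)=(64*31+64)%997=54 -> [465, 54]
  L2: h(465,54)=(465*31+54)%997=511 -> [511]
  root=511
After append 13 (leaves=[77, 72, 64, 13]):
  L0: [77, 72, 64, 13]
  L1: h(77,72)=(77*31+72)%997=465 h(64,13)=(64*31+13)%997=3 -> [465, 3]
  L2: h(465,3)=(465*31+3)%997=460 -> [460]
  root=460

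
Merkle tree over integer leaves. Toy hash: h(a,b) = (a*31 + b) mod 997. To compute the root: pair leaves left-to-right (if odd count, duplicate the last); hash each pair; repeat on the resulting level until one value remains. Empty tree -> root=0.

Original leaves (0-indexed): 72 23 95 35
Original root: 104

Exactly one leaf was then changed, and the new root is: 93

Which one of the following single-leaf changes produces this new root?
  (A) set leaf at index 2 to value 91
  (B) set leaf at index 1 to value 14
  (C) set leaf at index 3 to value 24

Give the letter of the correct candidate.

Answer: C

Derivation:
Original leaves: [72, 23, 95, 35]
Target new root: 93
Try each candidate change and compute the resulting root:
Candidate A: set leaf[2] = 91 -> leaves = [72, 23, 91, 35]
  L0: [72, 23, 91, 35]
  L1: h(72,23)=(72*31+23)%997=261 h(91,35)=(91*31+35)%997=862 -> [261, 862]
  L2: h(261,862)=(261*31+862)%997=977 -> [977]
  root = 977 != target 93
Candidate B: set leaf[1] = 14 -> leaves = [72, 14, 95, 35]
  L0: [72, 14, 95, 35]
  L1: h(72,14)=(72*31+14)%997=252 h(95,35)=(95*31+35)%997=986 -> [252, 986]
  L2: h(252,986)=(252*31+986)%997=822 -> [822]
  root = 822 != target 93
Candidate C: set leaf[3] = 24 -> leaves = [72, 23, 95, 24]
  L0: [72, 23, 95, 24]
  L1: h(72,23)=(72*31+23)%997=261 h(95,24)=(95*31+24)%997=975 -> [261, 975]
  L2: h(261,975)=(261*31+975)%997=93 -> [93]
  root = 93 == target 93  ** MATCH **
Candidate C produces the target root.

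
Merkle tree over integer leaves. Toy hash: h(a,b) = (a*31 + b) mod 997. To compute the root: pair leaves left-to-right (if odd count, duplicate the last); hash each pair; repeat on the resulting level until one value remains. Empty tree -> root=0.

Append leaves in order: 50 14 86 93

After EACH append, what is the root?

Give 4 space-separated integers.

After append 50 (leaves=[50]):
  L0: [50]
  root=50
After append 14 (leaves=[50, 14]):
  L0: [50, 14]
  L1: h(50,14)=(50*31+14)%997=567 -> [567]
  root=567
After append 86 (leaves=[50, 14, 86]):
  L0: [50, 14, 86]
  L1: h(50,14)=(50*31+14)%997=567 h(86,86)=(86*31+86)%997=758 -> [567, 758]
  L2: h(567,758)=(567*31+758)%997=389 -> [389]
  root=389
After append 93 (leaves=[50, 14, 86, 93]):
  L0: [50, 14, 86, 93]
  L1: h(50,14)=(50*31+14)%997=567 h(86,93)=(86*31+93)%997=765 -> [567, 765]
  L2: h(567,765)=(567*31+765)%997=396 -> [396]
  root=396

Answer: 50 567 389 396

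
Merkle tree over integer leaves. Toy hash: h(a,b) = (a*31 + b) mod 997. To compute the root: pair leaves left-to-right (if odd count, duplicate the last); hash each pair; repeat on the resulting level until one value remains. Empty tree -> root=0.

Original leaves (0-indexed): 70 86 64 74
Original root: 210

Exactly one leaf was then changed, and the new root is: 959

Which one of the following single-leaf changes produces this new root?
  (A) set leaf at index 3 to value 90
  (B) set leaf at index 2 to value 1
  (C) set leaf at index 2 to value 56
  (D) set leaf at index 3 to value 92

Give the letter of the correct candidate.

Answer: C

Derivation:
Original leaves: [70, 86, 64, 74]
Target new root: 959
Try each candidate change and compute the resulting root:
Candidate A: set leaf[3] = 90 -> leaves = [70, 86, 64, 90]
  L0: [70, 86, 64, 90]
  L1: h(70,86)=(70*31+86)%997=262 h(64,90)=(64*31+90)%997=80 -> [262, 80]
  L2: h(262,80)=(262*31+80)%997=226 -> [226]
  root = 226 != target 959
Candidate B: set leaf[2] = 1 -> leaves = [70, 86, 1, 74]
  L0: [70, 86, 1, 74]
  L1: h(70,86)=(70*31+86)%997=262 h(1,74)=(1*31+74)%997=105 -> [262, 105]
  L2: h(262,105)=(262*31+105)%997=251 -> [251]
  root = 251 != target 959
Candidate C: set leaf[2] = 56 -> leaves = [70, 86, 56, 74]
  L0: [70, 86, 56, 74]
  L1: h(70,86)=(70*31+86)%997=262 h(56,74)=(56*31+74)%997=813 -> [262, 813]
  L2: h(262,813)=(262*31+813)%997=959 -> [959]
  root = 959 == target 959  ** MATCH **
Candidate D: set leaf[3] = 92 -> leaves = [70, 86, 64, 92]
  L0: [70, 86, 64, 92]
  L1: h(70,86)=(70*31+86)%997=262 h(64,92)=(64*31+92)%997=82 -> [262, 82]
  L2: h(262,82)=(262*31+82)%997=228 -> [228]
  root = 228 != target 959
Candidate C produces the target root.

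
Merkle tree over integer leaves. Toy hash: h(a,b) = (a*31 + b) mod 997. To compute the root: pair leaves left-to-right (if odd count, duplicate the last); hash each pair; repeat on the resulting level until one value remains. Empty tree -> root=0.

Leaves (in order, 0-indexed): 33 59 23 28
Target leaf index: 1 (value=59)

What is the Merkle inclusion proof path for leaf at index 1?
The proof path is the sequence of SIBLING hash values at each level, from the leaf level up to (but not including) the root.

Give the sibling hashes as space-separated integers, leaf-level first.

L0 (leaves): [33, 59, 23, 28], target index=1
L1: h(33,59)=(33*31+59)%997=85 [pair 0] h(23,28)=(23*31+28)%997=741 [pair 1] -> [85, 741]
  Sibling for proof at L0: 33
L2: h(85,741)=(85*31+741)%997=385 [pair 0] -> [385]
  Sibling for proof at L1: 741
Root: 385
Proof path (sibling hashes from leaf to root): [33, 741]

Answer: 33 741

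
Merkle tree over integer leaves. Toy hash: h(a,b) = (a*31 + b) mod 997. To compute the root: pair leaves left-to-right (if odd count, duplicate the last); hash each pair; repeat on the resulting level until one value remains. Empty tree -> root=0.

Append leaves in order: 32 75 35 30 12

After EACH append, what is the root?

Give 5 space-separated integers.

After append 32 (leaves=[32]):
  L0: [32]
  root=32
After append 75 (leaves=[32, 75]):
  L0: [32, 75]
  L1: h(32,75)=(32*31+75)%997=70 -> [70]
  root=70
After append 35 (leaves=[32, 75, 35]):
  L0: [32, 75, 35]
  L1: h(32,75)=(32*31+75)%997=70 h(35,35)=(35*31+35)%997=123 -> [70, 123]
  L2: h(70,123)=(70*31+123)%997=299 -> [299]
  root=299
After append 30 (leaves=[32, 75, 35, 30]):
  L0: [32, 75, 35, 30]
  L1: h(32,75)=(32*31+75)%997=70 h(35,30)=(35*31+30)%997=118 -> [70, 118]
  L2: h(70,118)=(70*31+118)%997=294 -> [294]
  root=294
After append 12 (leaves=[32, 75, 35, 30, 12]):
  L0: [32, 75, 35, 30, 12]
  L1: h(32,75)=(32*31+75)%997=70 h(35,30)=(35*31+30)%997=118 h(12,12)=(12*31+12)%997=384 -> [70, 118, 384]
  L2: h(70,118)=(70*31+118)%997=294 h(384,384)=(384*31+384)%997=324 -> [294, 324]
  L3: h(294,324)=(294*31+324)%997=465 -> [465]
  root=465

Answer: 32 70 299 294 465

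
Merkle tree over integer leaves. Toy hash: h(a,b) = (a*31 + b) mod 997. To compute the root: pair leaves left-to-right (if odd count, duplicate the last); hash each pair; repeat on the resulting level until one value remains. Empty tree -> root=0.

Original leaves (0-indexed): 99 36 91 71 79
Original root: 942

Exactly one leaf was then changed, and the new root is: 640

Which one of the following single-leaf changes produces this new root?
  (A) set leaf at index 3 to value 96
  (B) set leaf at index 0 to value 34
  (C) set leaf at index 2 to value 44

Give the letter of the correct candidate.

Original leaves: [99, 36, 91, 71, 79]
Target new root: 640
Try each candidate change and compute the resulting root:
Candidate A: set leaf[3] = 96 -> leaves = [99, 36, 91, 96, 79]
  L0: [99, 36, 91, 96, 79]
  L1: h(99,36)=(99*31+36)%997=114 h(91,96)=(91*31+96)%997=923 h(79,79)=(79*31+79)%997=534 -> [114, 923, 534]
  L2: h(114,923)=(114*31+923)%997=469 h(534,534)=(534*31+534)%997=139 -> [469, 139]
  L3: h(469,139)=(469*31+139)%997=720 -> [720]
  root = 720 != target 640
Candidate B: set leaf[0] = 34 -> leaves = [34, 36, 91, 71, 79]
  L0: [34, 36, 91, 71, 79]
  L1: h(34,36)=(34*31+36)%997=93 h(91,71)=(91*31+71)%997=898 h(79,79)=(79*31+79)%997=534 -> [93, 898, 534]
  L2: h(93,898)=(93*31+898)%997=790 h(534,534)=(534*31+534)%997=139 -> [790, 139]
  L3: h(790,139)=(790*31+139)%997=701 -> [701]
  root = 701 != target 640
Candidate C: set leaf[2] = 44 -> leaves = [99, 36, 44, 71, 79]
  L0: [99, 36, 44, 71, 79]
  L1: h(99,36)=(99*31+36)%997=114 h(44,71)=(44*31+71)%997=438 h(79,79)=(79*31+79)%997=534 -> [114, 438, 534]
  L2: h(114,438)=(114*31+438)%997=981 h(534,534)=(534*31+534)%997=139 -> [981, 139]
  L3: h(981,139)=(981*31+139)%997=640 -> [640]
  root = 640 == target 640  ** MATCH **
Candidate C produces the target root.

Answer: C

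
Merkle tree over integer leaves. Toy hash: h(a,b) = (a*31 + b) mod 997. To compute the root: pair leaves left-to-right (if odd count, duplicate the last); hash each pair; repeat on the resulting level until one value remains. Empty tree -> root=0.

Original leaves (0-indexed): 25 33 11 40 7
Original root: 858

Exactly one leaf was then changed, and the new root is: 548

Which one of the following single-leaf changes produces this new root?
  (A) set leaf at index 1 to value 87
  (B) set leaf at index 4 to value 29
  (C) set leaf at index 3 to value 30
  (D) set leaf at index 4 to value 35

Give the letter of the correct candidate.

Answer: C

Derivation:
Original leaves: [25, 33, 11, 40, 7]
Target new root: 548
Try each candidate change and compute the resulting root:
Candidate A: set leaf[1] = 87 -> leaves = [25, 87, 11, 40, 7]
  L0: [25, 87, 11, 40, 7]
  L1: h(25,87)=(25*31+87)%997=862 h(11,40)=(11*31+40)%997=381 h(7,7)=(7*31+7)%997=224 -> [862, 381, 224]
  L2: h(862,381)=(862*31+381)%997=184 h(224,224)=(224*31+224)%997=189 -> [184, 189]
  L3: h(184,189)=(184*31+189)%997=908 -> [908]
  root = 908 != target 548
Candidate B: set leaf[4] = 29 -> leaves = [25, 33, 11, 40, 29]
  L0: [25, 33, 11, 40, 29]
  L1: h(25,33)=(25*31+33)%997=808 h(11,40)=(11*31+40)%997=381 h(29,29)=(29*31+29)%997=928 -> [808, 381, 928]
  L2: h(808,381)=(808*31+381)%997=504 h(928,928)=(928*31+928)%997=783 -> [504, 783]
  L3: h(504,783)=(504*31+783)%997=455 -> [455]
  root = 455 != target 548
Candidate C: set leaf[3] = 30 -> leaves = [25, 33, 11, 30, 7]
  L0: [25, 33, 11, 30, 7]
  L1: h(25,33)=(25*31+33)%997=808 h(11,30)=(11*31+30)%997=371 h(7,7)=(7*31+7)%997=224 -> [808, 371, 224]
  L2: h(808,371)=(808*31+371)%997=494 h(224,224)=(224*31+224)%997=189 -> [494, 189]
  L3: h(494,189)=(494*31+189)%997=548 -> [548]
  root = 548 == target 548  ** MATCH **
Candidate D: set leaf[4] = 35 -> leaves = [25, 33, 11, 40, 35]
  L0: [25, 33, 11, 40, 35]
  L1: h(25,33)=(25*31+33)%997=808 h(11,40)=(11*31+40)%997=381 h(35,35)=(35*31+35)%997=123 -> [808, 381, 123]
  L2: h(808,381)=(808*31+381)%997=504 h(123,123)=(123*31+123)%997=945 -> [504, 945]
  L3: h(504,945)=(504*31+945)%997=617 -> [617]
  root = 617 != target 548
Candidate C produces the target root.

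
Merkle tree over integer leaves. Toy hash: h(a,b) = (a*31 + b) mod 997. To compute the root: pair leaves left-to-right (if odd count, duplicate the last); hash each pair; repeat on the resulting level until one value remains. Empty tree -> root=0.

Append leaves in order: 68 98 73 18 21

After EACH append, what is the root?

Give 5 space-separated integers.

Answer: 68 212 932 877 835

Derivation:
After append 68 (leaves=[68]):
  L0: [68]
  root=68
After append 98 (leaves=[68, 98]):
  L0: [68, 98]
  L1: h(68,98)=(68*31+98)%997=212 -> [212]
  root=212
After append 73 (leaves=[68, 98, 73]):
  L0: [68, 98, 73]
  L1: h(68,98)=(68*31+98)%997=212 h(73,73)=(73*31+73)%997=342 -> [212, 342]
  L2: h(212,342)=(212*31+342)%997=932 -> [932]
  root=932
After append 18 (leaves=[68, 98, 73, 18]):
  L0: [68, 98, 73, 18]
  L1: h(68,98)=(68*31+98)%997=212 h(73,18)=(73*31+18)%997=287 -> [212, 287]
  L2: h(212,287)=(212*31+287)%997=877 -> [877]
  root=877
After append 21 (leaves=[68, 98, 73, 18, 21]):
  L0: [68, 98, 73, 18, 21]
  L1: h(68,98)=(68*31+98)%997=212 h(73,18)=(73*31+18)%997=287 h(21,21)=(21*31+21)%997=672 -> [212, 287, 672]
  L2: h(212,287)=(212*31+287)%997=877 h(672,672)=(672*31+672)%997=567 -> [877, 567]
  L3: h(877,567)=(877*31+567)%997=835 -> [835]
  root=835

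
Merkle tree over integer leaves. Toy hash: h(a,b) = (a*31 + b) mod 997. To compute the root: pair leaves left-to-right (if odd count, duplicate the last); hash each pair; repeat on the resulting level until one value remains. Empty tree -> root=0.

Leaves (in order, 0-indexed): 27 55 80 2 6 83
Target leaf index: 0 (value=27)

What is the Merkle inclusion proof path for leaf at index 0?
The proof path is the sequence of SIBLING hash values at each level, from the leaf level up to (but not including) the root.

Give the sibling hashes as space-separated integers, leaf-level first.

L0 (leaves): [27, 55, 80, 2, 6, 83], target index=0
L1: h(27,55)=(27*31+55)%997=892 [pair 0] h(80,2)=(80*31+2)%997=488 [pair 1] h(6,83)=(6*31+83)%997=269 [pair 2] -> [892, 488, 269]
  Sibling for proof at L0: 55
L2: h(892,488)=(892*31+488)%997=224 [pair 0] h(269,269)=(269*31+269)%997=632 [pair 1] -> [224, 632]
  Sibling for proof at L1: 488
L3: h(224,632)=(224*31+632)%997=597 [pair 0] -> [597]
  Sibling for proof at L2: 632
Root: 597
Proof path (sibling hashes from leaf to root): [55, 488, 632]

Answer: 55 488 632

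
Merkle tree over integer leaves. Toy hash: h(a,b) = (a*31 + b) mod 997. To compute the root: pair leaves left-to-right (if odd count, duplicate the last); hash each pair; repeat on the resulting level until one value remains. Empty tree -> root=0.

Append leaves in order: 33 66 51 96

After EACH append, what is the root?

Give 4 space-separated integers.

After append 33 (leaves=[33]):
  L0: [33]
  root=33
After append 66 (leaves=[33, 66]):
  L0: [33, 66]
  L1: h(33,66)=(33*31+66)%997=92 -> [92]
  root=92
After append 51 (leaves=[33, 66, 51]):
  L0: [33, 66, 51]
  L1: h(33,66)=(33*31+66)%997=92 h(51,51)=(51*31+51)%997=635 -> [92, 635]
  L2: h(92,635)=(92*31+635)%997=496 -> [496]
  root=496
After append 96 (leaves=[33, 66, 51, 96]):
  L0: [33, 66, 51, 96]
  L1: h(33,66)=(33*31+66)%997=92 h(51,96)=(51*31+96)%997=680 -> [92, 680]
  L2: h(92,680)=(92*31+680)%997=541 -> [541]
  root=541

Answer: 33 92 496 541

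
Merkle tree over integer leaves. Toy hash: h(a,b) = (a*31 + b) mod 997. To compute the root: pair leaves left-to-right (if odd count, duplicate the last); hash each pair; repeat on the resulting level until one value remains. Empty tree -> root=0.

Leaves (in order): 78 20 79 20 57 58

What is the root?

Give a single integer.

L0: [78, 20, 79, 20, 57, 58]
L1: h(78,20)=(78*31+20)%997=444 h(79,20)=(79*31+20)%997=475 h(57,58)=(57*31+58)%997=828 -> [444, 475, 828]
L2: h(444,475)=(444*31+475)%997=281 h(828,828)=(828*31+828)%997=574 -> [281, 574]
L3: h(281,574)=(281*31+574)%997=312 -> [312]

Answer: 312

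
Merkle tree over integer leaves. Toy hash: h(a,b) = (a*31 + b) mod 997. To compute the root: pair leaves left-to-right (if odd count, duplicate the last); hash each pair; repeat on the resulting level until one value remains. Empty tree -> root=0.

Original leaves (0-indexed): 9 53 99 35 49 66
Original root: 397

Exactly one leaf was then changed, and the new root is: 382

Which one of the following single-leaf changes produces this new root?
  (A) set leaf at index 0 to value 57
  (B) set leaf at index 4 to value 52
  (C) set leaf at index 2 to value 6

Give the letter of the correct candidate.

Original leaves: [9, 53, 99, 35, 49, 66]
Target new root: 382
Try each candidate change and compute the resulting root:
Candidate A: set leaf[0] = 57 -> leaves = [57, 53, 99, 35, 49, 66]
  L0: [57, 53, 99, 35, 49, 66]
  L1: h(57,53)=(57*31+53)%997=823 h(99,35)=(99*31+35)%997=113 h(49,66)=(49*31+66)%997=588 -> [823, 113, 588]
  L2: h(823,113)=(823*31+113)%997=701 h(588,588)=(588*31+588)%997=870 -> [701, 870]
  L3: h(701,870)=(701*31+870)%997=667 -> [667]
  root = 667 != target 382
Candidate B: set leaf[4] = 52 -> leaves = [9, 53, 99, 35, 52, 66]
  L0: [9, 53, 99, 35, 52, 66]
  L1: h(9,53)=(9*31+53)%997=332 h(99,35)=(99*31+35)%997=113 h(52,66)=(52*31+66)%997=681 -> [332, 113, 681]
  L2: h(332,113)=(332*31+113)%997=435 h(681,681)=(681*31+681)%997=855 -> [435, 855]
  L3: h(435,855)=(435*31+855)%997=382 -> [382]
  root = 382 == target 382  ** MATCH **
Candidate C: set leaf[2] = 6 -> leaves = [9, 53, 6, 35, 49, 66]
  L0: [9, 53, 6, 35, 49, 66]
  L1: h(9,53)=(9*31+53)%997=332 h(6,35)=(6*31+35)%997=221 h(49,66)=(49*31+66)%997=588 -> [332, 221, 588]
  L2: h(332,221)=(332*31+221)%997=543 h(588,588)=(588*31+588)%997=870 -> [543, 870]
  L3: h(543,870)=(543*31+870)%997=754 -> [754]
  root = 754 != target 382
Candidate B produces the target root.

Answer: B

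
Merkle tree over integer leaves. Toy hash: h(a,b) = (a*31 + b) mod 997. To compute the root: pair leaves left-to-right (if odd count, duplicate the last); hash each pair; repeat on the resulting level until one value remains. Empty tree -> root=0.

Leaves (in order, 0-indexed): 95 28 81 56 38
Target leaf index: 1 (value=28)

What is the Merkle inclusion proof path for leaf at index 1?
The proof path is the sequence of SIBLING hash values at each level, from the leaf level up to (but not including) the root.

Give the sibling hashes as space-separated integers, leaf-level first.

L0 (leaves): [95, 28, 81, 56, 38], target index=1
L1: h(95,28)=(95*31+28)%997=979 [pair 0] h(81,56)=(81*31+56)%997=573 [pair 1] h(38,38)=(38*31+38)%997=219 [pair 2] -> [979, 573, 219]
  Sibling for proof at L0: 95
L2: h(979,573)=(979*31+573)%997=15 [pair 0] h(219,219)=(219*31+219)%997=29 [pair 1] -> [15, 29]
  Sibling for proof at L1: 573
L3: h(15,29)=(15*31+29)%997=494 [pair 0] -> [494]
  Sibling for proof at L2: 29
Root: 494
Proof path (sibling hashes from leaf to root): [95, 573, 29]

Answer: 95 573 29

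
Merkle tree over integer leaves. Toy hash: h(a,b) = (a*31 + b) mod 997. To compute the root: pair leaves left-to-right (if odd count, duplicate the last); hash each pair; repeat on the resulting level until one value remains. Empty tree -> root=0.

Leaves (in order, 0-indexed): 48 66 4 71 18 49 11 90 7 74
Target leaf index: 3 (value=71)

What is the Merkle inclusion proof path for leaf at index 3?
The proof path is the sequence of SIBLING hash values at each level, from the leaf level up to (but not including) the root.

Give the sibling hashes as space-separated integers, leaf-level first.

Answer: 4 557 305 878

Derivation:
L0 (leaves): [48, 66, 4, 71, 18, 49, 11, 90, 7, 74], target index=3
L1: h(48,66)=(48*31+66)%997=557 [pair 0] h(4,71)=(4*31+71)%997=195 [pair 1] h(18,49)=(18*31+49)%997=607 [pair 2] h(11,90)=(11*31+90)%997=431 [pair 3] h(7,74)=(7*31+74)%997=291 [pair 4] -> [557, 195, 607, 431, 291]
  Sibling for proof at L0: 4
L2: h(557,195)=(557*31+195)%997=513 [pair 0] h(607,431)=(607*31+431)%997=305 [pair 1] h(291,291)=(291*31+291)%997=339 [pair 2] -> [513, 305, 339]
  Sibling for proof at L1: 557
L3: h(513,305)=(513*31+305)%997=256 [pair 0] h(339,339)=(339*31+339)%997=878 [pair 1] -> [256, 878]
  Sibling for proof at L2: 305
L4: h(256,878)=(256*31+878)%997=838 [pair 0] -> [838]
  Sibling for proof at L3: 878
Root: 838
Proof path (sibling hashes from leaf to root): [4, 557, 305, 878]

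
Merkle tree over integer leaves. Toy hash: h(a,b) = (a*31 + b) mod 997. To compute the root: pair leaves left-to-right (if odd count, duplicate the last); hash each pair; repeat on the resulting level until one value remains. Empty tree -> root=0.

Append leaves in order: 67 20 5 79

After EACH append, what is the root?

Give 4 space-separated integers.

Answer: 67 103 362 436

Derivation:
After append 67 (leaves=[67]):
  L0: [67]
  root=67
After append 20 (leaves=[67, 20]):
  L0: [67, 20]
  L1: h(67,20)=(67*31+20)%997=103 -> [103]
  root=103
After append 5 (leaves=[67, 20, 5]):
  L0: [67, 20, 5]
  L1: h(67,20)=(67*31+20)%997=103 h(5,5)=(5*31+5)%997=160 -> [103, 160]
  L2: h(103,160)=(103*31+160)%997=362 -> [362]
  root=362
After append 79 (leaves=[67, 20, 5, 79]):
  L0: [67, 20, 5, 79]
  L1: h(67,20)=(67*31+20)%997=103 h(5,79)=(5*31+79)%997=234 -> [103, 234]
  L2: h(103,234)=(103*31+234)%997=436 -> [436]
  root=436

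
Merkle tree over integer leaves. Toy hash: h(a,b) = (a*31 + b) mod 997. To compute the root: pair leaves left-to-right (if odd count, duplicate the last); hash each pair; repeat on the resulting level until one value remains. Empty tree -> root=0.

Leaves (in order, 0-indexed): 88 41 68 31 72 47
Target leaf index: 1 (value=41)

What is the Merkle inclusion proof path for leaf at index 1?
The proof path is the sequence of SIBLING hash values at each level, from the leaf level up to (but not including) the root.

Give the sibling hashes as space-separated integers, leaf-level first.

Answer: 88 145 147

Derivation:
L0 (leaves): [88, 41, 68, 31, 72, 47], target index=1
L1: h(88,41)=(88*31+41)%997=775 [pair 0] h(68,31)=(68*31+31)%997=145 [pair 1] h(72,47)=(72*31+47)%997=285 [pair 2] -> [775, 145, 285]
  Sibling for proof at L0: 88
L2: h(775,145)=(775*31+145)%997=242 [pair 0] h(285,285)=(285*31+285)%997=147 [pair 1] -> [242, 147]
  Sibling for proof at L1: 145
L3: h(242,147)=(242*31+147)%997=670 [pair 0] -> [670]
  Sibling for proof at L2: 147
Root: 670
Proof path (sibling hashes from leaf to root): [88, 145, 147]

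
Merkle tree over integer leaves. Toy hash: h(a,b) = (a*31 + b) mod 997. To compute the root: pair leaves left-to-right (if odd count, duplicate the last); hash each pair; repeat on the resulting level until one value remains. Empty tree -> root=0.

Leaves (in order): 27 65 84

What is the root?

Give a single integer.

Answer: 740

Derivation:
L0: [27, 65, 84]
L1: h(27,65)=(27*31+65)%997=902 h(84,84)=(84*31+84)%997=694 -> [902, 694]
L2: h(902,694)=(902*31+694)%997=740 -> [740]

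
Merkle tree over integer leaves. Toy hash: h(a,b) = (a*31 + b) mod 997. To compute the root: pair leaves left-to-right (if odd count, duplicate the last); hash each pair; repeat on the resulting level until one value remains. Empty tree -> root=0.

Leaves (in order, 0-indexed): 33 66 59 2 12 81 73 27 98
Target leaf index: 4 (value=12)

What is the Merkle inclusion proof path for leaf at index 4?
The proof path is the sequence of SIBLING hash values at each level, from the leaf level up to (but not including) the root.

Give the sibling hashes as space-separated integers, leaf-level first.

L0 (leaves): [33, 66, 59, 2, 12, 81, 73, 27, 98], target index=4
L1: h(33,66)=(33*31+66)%997=92 [pair 0] h(59,2)=(59*31+2)%997=834 [pair 1] h(12,81)=(12*31+81)%997=453 [pair 2] h(73,27)=(73*31+27)%997=296 [pair 3] h(98,98)=(98*31+98)%997=145 [pair 4] -> [92, 834, 453, 296, 145]
  Sibling for proof at L0: 81
L2: h(92,834)=(92*31+834)%997=695 [pair 0] h(453,296)=(453*31+296)%997=381 [pair 1] h(145,145)=(145*31+145)%997=652 [pair 2] -> [695, 381, 652]
  Sibling for proof at L1: 296
L3: h(695,381)=(695*31+381)%997=989 [pair 0] h(652,652)=(652*31+652)%997=924 [pair 1] -> [989, 924]
  Sibling for proof at L2: 695
L4: h(989,924)=(989*31+924)%997=676 [pair 0] -> [676]
  Sibling for proof at L3: 924
Root: 676
Proof path (sibling hashes from leaf to root): [81, 296, 695, 924]

Answer: 81 296 695 924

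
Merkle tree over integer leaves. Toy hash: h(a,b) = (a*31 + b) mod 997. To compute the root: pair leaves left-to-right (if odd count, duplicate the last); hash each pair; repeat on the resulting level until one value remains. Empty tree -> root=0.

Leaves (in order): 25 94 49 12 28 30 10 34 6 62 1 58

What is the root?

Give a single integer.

Answer: 877

Derivation:
L0: [25, 94, 49, 12, 28, 30, 10, 34, 6, 62, 1, 58]
L1: h(25,94)=(25*31+94)%997=869 h(49,12)=(49*31+12)%997=534 h(28,30)=(28*31+30)%997=898 h(10,34)=(10*31+34)%997=344 h(6,62)=(6*31+62)%997=248 h(1,58)=(1*31+58)%997=89 -> [869, 534, 898, 344, 248, 89]
L2: h(869,534)=(869*31+534)%997=554 h(898,344)=(898*31+344)%997=266 h(248,89)=(248*31+89)%997=798 -> [554, 266, 798]
L3: h(554,266)=(554*31+266)%997=491 h(798,798)=(798*31+798)%997=611 -> [491, 611]
L4: h(491,611)=(491*31+611)%997=877 -> [877]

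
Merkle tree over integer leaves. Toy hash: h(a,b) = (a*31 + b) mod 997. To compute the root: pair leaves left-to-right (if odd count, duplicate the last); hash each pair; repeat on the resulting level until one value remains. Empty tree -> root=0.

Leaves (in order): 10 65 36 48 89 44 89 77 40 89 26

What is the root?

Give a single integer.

L0: [10, 65, 36, 48, 89, 44, 89, 77, 40, 89, 26]
L1: h(10,65)=(10*31+65)%997=375 h(36,48)=(36*31+48)%997=167 h(89,44)=(89*31+44)%997=809 h(89,77)=(89*31+77)%997=842 h(40,89)=(40*31+89)%997=332 h(26,26)=(26*31+26)%997=832 -> [375, 167, 809, 842, 332, 832]
L2: h(375,167)=(375*31+167)%997=825 h(809,842)=(809*31+842)%997=996 h(332,832)=(332*31+832)%997=157 -> [825, 996, 157]
L3: h(825,996)=(825*31+996)%997=649 h(157,157)=(157*31+157)%997=39 -> [649, 39]
L4: h(649,39)=(649*31+39)%997=218 -> [218]

Answer: 218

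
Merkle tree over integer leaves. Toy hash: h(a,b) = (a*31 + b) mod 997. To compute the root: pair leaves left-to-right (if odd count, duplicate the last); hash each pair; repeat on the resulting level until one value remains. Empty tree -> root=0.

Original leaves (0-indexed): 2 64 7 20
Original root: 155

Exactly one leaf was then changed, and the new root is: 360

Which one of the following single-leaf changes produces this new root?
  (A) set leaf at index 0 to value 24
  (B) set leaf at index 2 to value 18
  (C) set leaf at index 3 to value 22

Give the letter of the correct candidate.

Answer: A

Derivation:
Original leaves: [2, 64, 7, 20]
Target new root: 360
Try each candidate change and compute the resulting root:
Candidate A: set leaf[0] = 24 -> leaves = [24, 64, 7, 20]
  L0: [24, 64, 7, 20]
  L1: h(24,64)=(24*31+64)%997=808 h(7,20)=(7*31+20)%997=237 -> [808, 237]
  L2: h(808,237)=(808*31+237)%997=360 -> [360]
  root = 360 == target 360  ** MATCH **
Candidate B: set leaf[2] = 18 -> leaves = [2, 64, 18, 20]
  L0: [2, 64, 18, 20]
  L1: h(2,64)=(2*31+64)%997=126 h(18,20)=(18*31+20)%997=578 -> [126, 578]
  L2: h(126,578)=(126*31+578)%997=496 -> [496]
  root = 496 != target 360
Candidate C: set leaf[3] = 22 -> leaves = [2, 64, 7, 22]
  L0: [2, 64, 7, 22]
  L1: h(2,64)=(2*31+64)%997=126 h(7,22)=(7*31+22)%997=239 -> [126, 239]
  L2: h(126,239)=(126*31+239)%997=157 -> [157]
  root = 157 != target 360
Candidate A produces the target root.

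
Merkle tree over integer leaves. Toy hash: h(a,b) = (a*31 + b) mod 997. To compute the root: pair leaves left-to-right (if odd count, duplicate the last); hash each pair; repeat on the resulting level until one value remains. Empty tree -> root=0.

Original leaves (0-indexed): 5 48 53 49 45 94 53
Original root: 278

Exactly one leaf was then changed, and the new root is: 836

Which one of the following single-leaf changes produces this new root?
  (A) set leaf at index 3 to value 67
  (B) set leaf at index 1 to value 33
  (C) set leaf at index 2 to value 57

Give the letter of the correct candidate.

Answer: A

Derivation:
Original leaves: [5, 48, 53, 49, 45, 94, 53]
Target new root: 836
Try each candidate change and compute the resulting root:
Candidate A: set leaf[3] = 67 -> leaves = [5, 48, 53, 67, 45, 94, 53]
  L0: [5, 48, 53, 67, 45, 94, 53]
  L1: h(5,48)=(5*31+48)%997=203 h(53,67)=(53*31+67)%997=713 h(45,94)=(45*31+94)%997=492 h(53,53)=(53*31+53)%997=699 -> [203, 713, 492, 699]
  L2: h(203,713)=(203*31+713)%997=27 h(492,699)=(492*31+699)%997=996 -> [27, 996]
  L3: h(27,996)=(27*31+996)%997=836 -> [836]
  root = 836 == target 836  ** MATCH **
Candidate B: set leaf[1] = 33 -> leaves = [5, 33, 53, 49, 45, 94, 53]
  L0: [5, 33, 53, 49, 45, 94, 53]
  L1: h(5,33)=(5*31+33)%997=188 h(53,49)=(53*31+49)%997=695 h(45,94)=(45*31+94)%997=492 h(53,53)=(53*31+53)%997=699 -> [188, 695, 492, 699]
  L2: h(188,695)=(188*31+695)%997=541 h(492,699)=(492*31+699)%997=996 -> [541, 996]
  L3: h(541,996)=(541*31+996)%997=818 -> [818]
  root = 818 != target 836
Candidate C: set leaf[2] = 57 -> leaves = [5, 48, 57, 49, 45, 94, 53]
  L0: [5, 48, 57, 49, 45, 94, 53]
  L1: h(5,48)=(5*31+48)%997=203 h(57,49)=(57*31+49)%997=819 h(45,94)=(45*31+94)%997=492 h(53,53)=(53*31+53)%997=699 -> [203, 819, 492, 699]
  L2: h(203,819)=(203*31+819)%997=133 h(492,699)=(492*31+699)%997=996 -> [133, 996]
  L3: h(133,996)=(133*31+996)%997=134 -> [134]
  root = 134 != target 836
Candidate A produces the target root.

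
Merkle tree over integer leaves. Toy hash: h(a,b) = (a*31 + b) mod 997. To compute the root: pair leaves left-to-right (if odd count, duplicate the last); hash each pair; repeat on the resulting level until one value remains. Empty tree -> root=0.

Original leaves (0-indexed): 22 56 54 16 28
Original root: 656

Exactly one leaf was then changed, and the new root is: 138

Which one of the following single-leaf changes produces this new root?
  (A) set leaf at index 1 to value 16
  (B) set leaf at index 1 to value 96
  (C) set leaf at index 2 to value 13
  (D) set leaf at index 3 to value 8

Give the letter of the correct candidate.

Answer: C

Derivation:
Original leaves: [22, 56, 54, 16, 28]
Target new root: 138
Try each candidate change and compute the resulting root:
Candidate A: set leaf[1] = 16 -> leaves = [22, 16, 54, 16, 28]
  L0: [22, 16, 54, 16, 28]
  L1: h(22,16)=(22*31+16)%997=698 h(54,16)=(54*31+16)%997=693 h(28,28)=(28*31+28)%997=896 -> [698, 693, 896]
  L2: h(698,693)=(698*31+693)%997=397 h(896,896)=(896*31+896)%997=756 -> [397, 756]
  L3: h(397,756)=(397*31+756)%997=102 -> [102]
  root = 102 != target 138
Candidate B: set leaf[1] = 96 -> leaves = [22, 96, 54, 16, 28]
  L0: [22, 96, 54, 16, 28]
  L1: h(22,96)=(22*31+96)%997=778 h(54,16)=(54*31+16)%997=693 h(28,28)=(28*31+28)%997=896 -> [778, 693, 896]
  L2: h(778,693)=(778*31+693)%997=883 h(896,896)=(896*31+896)%997=756 -> [883, 756]
  L3: h(883,756)=(883*31+756)%997=213 -> [213]
  root = 213 != target 138
Candidate C: set leaf[2] = 13 -> leaves = [22, 56, 13, 16, 28]
  L0: [22, 56, 13, 16, 28]
  L1: h(22,56)=(22*31+56)%997=738 h(13,16)=(13*31+16)%997=419 h(28,28)=(28*31+28)%997=896 -> [738, 419, 896]
  L2: h(738,419)=(738*31+419)%997=366 h(896,896)=(896*31+896)%997=756 -> [366, 756]
  L3: h(366,756)=(366*31+756)%997=138 -> [138]
  root = 138 == target 138  ** MATCH **
Candidate D: set leaf[3] = 8 -> leaves = [22, 56, 54, 8, 28]
  L0: [22, 56, 54, 8, 28]
  L1: h(22,56)=(22*31+56)%997=738 h(54,8)=(54*31+8)%997=685 h(28,28)=(28*31+28)%997=896 -> [738, 685, 896]
  L2: h(738,685)=(738*31+685)%997=632 h(896,896)=(896*31+896)%997=756 -> [632, 756]
  L3: h(632,756)=(632*31+756)%997=408 -> [408]
  root = 408 != target 138
Candidate C produces the target root.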